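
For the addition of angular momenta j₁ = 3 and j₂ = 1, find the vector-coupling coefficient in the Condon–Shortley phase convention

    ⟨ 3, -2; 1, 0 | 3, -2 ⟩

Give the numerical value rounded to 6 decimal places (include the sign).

-0.577350  (= −√(1/3))

j₁+j₂−J=1  J+j₁−j₂=5  J−j₁+j₂=1  j₁+j₂+J+1=8
(j₁±m₁, j₂±m₂, J±M) = (1,5,1,1,1,5)
P² = 300
sum k=0..1:
  [0] +1/120 = 1/120
  [1] −1/24 = -1/24
S = -1/30
C² = P²·S² = 1/3 ; C = -0.577350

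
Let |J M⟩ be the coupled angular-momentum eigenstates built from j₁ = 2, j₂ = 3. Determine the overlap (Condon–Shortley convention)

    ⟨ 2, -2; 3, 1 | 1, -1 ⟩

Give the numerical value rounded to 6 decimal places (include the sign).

+0.169031  (= +√(1/35))

triangle: 4!×0!×2!/7! = 48/5040
(j±m)!: 0!×4!×4!×2!×0!×2! = 2304
prefactor² = (2J+1)×Δ×N² = 2304/35
  k=4: +1/(4!×0!×0!×0!×0!×2!) = 1/48
Σ = 1/48  ⇒  CG² = 2304/35×1/48² = 1/35
CG = +√(1/35) = +0.169031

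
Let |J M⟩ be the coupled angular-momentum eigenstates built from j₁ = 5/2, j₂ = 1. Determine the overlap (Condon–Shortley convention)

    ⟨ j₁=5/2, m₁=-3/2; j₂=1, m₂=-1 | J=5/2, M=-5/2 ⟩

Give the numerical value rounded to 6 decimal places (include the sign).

+√(2/7) = +0.534522

j₁+j₂−J=1  J+j₁−j₂=4  J−j₁+j₂=1  j₁+j₂+J+1=7
(j₁±m₁, j₂±m₂, J±M) = (1,4,0,2,0,5)
P² = 1152/7
sum k=0..0:
  [0] +1/24 = 1/24
S = 1/24
C² = P²·S² = 2/7 ; C = +0.534522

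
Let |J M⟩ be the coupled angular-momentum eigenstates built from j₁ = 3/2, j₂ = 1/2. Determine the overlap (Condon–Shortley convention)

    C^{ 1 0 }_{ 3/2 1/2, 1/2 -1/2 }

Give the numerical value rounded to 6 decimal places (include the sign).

√[3·1!2!0!/4! · 2!1!0!1!1!1!] = √(1/2)
  +(−1)^0/∏(0,1,1,0,1,0)! = 1  (running 1)
⟨..|..⟩ = √(1/2)·(1) = +0.707107

+0.707107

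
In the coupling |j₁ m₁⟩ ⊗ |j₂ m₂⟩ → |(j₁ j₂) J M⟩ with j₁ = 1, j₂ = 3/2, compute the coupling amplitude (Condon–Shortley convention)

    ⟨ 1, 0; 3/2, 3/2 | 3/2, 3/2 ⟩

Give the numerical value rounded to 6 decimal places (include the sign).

triangle: 1!·1!·2!/5! = 2/120
(j±m)!: 1!·1!·3!·0!·3!·0! = 36
prefactor² = (2J+1)·Δ·N² = 12/5
  k=1: −1/(1!·0!·0!·2!·1!·0!) = -1/2
Σ = -1/2  ⇒  CG² = 12/5·(-1/2)² = 3/5
CG = −√(3/5) = -0.774597

−√(3/5) = -0.774597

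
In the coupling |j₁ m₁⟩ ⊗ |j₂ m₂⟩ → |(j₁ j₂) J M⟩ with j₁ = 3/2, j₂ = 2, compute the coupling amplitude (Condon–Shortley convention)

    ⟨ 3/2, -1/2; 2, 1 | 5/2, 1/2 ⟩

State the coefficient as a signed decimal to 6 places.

√[6·1!2!3!/7! · 1!2!3!1!3!2!] = √(72/35)
  +(−1)^0/∏(0,1,2,3,0,0)! = 1/12  (running 1/12)
  +(−1)^1/∏(1,0,1,2,1,1)! = -1/2  (running -5/12)
⟨..|..⟩ = √(72/35)·(-5/12) = -0.597614

−√(5/14) ≈ -0.597614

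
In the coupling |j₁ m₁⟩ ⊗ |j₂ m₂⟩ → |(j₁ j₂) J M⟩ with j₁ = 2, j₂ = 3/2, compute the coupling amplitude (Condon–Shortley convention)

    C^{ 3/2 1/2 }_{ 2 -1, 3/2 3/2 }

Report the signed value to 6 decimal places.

j₁+j₂−J=2  J+j₁−j₂=2  J−j₁+j₂=1  j₁+j₂+J+1=6
(j₁±m₁, j₂±m₂, J±M) = (1,3,3,0,2,1)
P² = 8/5
sum k=2..2:
  [2] +1/2 = 1/2
S = 1/2
C² = P²·S² = 2/5 ; C = +0.632456

+0.632456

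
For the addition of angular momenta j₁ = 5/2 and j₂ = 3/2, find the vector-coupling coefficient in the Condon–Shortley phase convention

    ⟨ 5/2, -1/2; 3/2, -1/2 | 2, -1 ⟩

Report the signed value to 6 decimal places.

j₁+j₂−J=2  J+j₁−j₂=3  J−j₁+j₂=1  j₁+j₂+J+1=7
(j₁±m₁, j₂±m₂, J±M) = (2,3,1,2,1,3)
P² = 12/7
sum k=0..1:
  [0] +1/12 = 1/12
  [1] −1/2 = -1/2
S = -5/12
C² = P²·S² = 25/84 ; C = -0.545545

-0.545545  (= −√(25/84))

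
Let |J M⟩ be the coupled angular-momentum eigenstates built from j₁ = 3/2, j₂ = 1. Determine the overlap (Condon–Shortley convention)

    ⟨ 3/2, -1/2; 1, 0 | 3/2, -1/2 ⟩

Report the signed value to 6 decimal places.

j₁+j₂−J=1  J+j₁−j₂=2  J−j₁+j₂=1  j₁+j₂+J+1=5
(j₁±m₁, j₂±m₂, J±M) = (1,2,1,1,1,2)
P² = 4/15
sum k=0..1:
  [0] +1/2 = 1/2
  [1] −1/1 = -1
S = -1/2
C² = P²·S² = 1/15 ; C = -0.258199

-0.258199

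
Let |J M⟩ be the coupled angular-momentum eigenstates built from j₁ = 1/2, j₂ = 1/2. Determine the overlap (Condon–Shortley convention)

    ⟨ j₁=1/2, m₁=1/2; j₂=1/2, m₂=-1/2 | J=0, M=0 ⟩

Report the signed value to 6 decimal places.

+√(1/2) = +0.707107

√[1·1!0!0!/2! · 1!0!0!1!0!0!] = √(1/2)
  +(−1)^0/∏(0,1,0,0,0,0)! = 1  (running 1)
⟨..|..⟩ = √(1/2)·(1) = +0.707107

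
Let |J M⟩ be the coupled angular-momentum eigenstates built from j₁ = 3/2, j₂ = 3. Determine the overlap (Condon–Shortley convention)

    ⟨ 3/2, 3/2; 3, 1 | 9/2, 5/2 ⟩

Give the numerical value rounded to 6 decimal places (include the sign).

+√(5/12) = +0.645497

√[10·0!3!6!/10! · 3!0!4!2!7!2!] = √(34560)
  +(−1)^0/∏(0,0,0,4,3,2)! = 1/288  (running 1/288)
⟨..|..⟩ = √(34560)·(1/288) = +0.645497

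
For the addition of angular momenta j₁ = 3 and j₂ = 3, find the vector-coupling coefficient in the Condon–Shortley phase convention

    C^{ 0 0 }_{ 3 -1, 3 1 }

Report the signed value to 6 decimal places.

+0.377964

j₁+j₂−J=6  J+j₁−j₂=0  J−j₁+j₂=0  j₁+j₂+J+1=7
(j₁±m₁, j₂±m₂, J±M) = (2,4,4,2,0,0)
P² = 2304/7
sum k=4..4:
  [4] +1/48 = 1/48
S = 1/48
C² = P²·S² = 1/7 ; C = +0.377964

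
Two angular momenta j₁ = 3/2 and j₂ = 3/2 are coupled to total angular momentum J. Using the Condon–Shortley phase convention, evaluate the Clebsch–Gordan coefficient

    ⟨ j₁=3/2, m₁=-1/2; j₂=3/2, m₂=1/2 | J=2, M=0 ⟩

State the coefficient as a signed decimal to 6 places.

√[5·1!2!2!/6! · 1!2!2!1!2!2!] = √(4/9)
  +(−1)^0/∏(0,1,2,2,0,0)! = 1/4  (running 1/4)
  +(−1)^1/∏(1,0,1,1,1,1)! = -1  (running -3/4)
⟨..|..⟩ = √(4/9)·(-3/4) = -0.500000

−√(1/4) = -0.500000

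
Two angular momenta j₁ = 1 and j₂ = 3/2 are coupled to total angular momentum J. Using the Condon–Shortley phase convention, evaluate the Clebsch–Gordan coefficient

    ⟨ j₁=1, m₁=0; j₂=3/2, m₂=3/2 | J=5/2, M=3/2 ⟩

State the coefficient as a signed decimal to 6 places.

+0.632456  (= +√(2/5))

triangle: 0!·2!·3!/6! = 12/720
(j±m)!: 1!·1!·3!·0!·4!·1! = 144
prefactor² = (2J+1)·Δ·N² = 72/5
  k=0: +1/(0!·0!·1!·3!·1!·0!) = 1/6
Σ = 1/6  ⇒  CG² = 72/5·1/6² = 2/5
CG = +√(2/5) = +0.632456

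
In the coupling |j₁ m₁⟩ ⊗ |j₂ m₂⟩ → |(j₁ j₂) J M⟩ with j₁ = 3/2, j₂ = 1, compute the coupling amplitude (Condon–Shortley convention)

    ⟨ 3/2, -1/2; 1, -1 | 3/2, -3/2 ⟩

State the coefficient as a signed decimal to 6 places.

+0.632456

triangle: 1!·2!·1!/5! = 2/120
(j±m)!: 1!·2!·0!·2!·0!·3! = 24
prefactor² = (2J+1)·Δ·N² = 8/5
  k=0: +1/(0!·1!·2!·0!·0!·1!) = 1/2
Σ = 1/2  ⇒  CG² = 8/5·1/2² = 2/5
CG = +√(2/5) = +0.632456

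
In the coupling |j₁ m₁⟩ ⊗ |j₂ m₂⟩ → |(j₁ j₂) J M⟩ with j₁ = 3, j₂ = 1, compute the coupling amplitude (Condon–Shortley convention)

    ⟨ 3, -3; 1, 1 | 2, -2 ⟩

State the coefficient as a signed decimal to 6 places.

triangle: 2!×4!×0!/7! = 48/5040
(j±m)!: 0!×6!×2!×0!×0!×4! = 34560
prefactor² = (2J+1)×Δ×N² = 11520/7
  k=2: +1/(2!×0!×4!×0!×0!×0!) = 1/48
Σ = 1/48  ⇒  CG² = 11520/7×1/48² = 5/7
CG = +√(5/7) = +0.845154

+√(5/7) ≈ +0.845154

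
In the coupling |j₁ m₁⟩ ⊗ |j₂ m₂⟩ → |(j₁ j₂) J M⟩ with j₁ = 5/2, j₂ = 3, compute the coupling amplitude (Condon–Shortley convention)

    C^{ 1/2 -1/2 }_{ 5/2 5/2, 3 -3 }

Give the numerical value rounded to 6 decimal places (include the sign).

+√(2/7) ≈ +0.534522

√[2·5!0!1!/7! · 5!0!0!6!0!1!] = √(28800/7)
  +(−1)^0/∏(0,5,0,0,0,1)! = 1/120  (running 1/120)
⟨..|..⟩ = √(28800/7)·(1/120) = +0.534522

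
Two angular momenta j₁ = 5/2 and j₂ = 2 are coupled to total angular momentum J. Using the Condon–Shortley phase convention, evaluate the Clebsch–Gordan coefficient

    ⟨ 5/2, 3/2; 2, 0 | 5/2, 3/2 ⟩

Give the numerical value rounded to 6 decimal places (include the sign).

−√(1/70) ≈ -0.119523

triangle: 2!×3!×2!/8! = 24/40320
(j±m)!: 4!×1!×2!×2!×4!×1! = 2304
prefactor² = (2J+1)×Δ×N² = 288/35
  k=0: +1/(0!×2!×1!×2!×2!×0!) = 1/8
  k=1: −1/(1!×1!×0!×1!×3!×1!) = -1/6
Σ = -1/24  ⇒  CG² = 288/35×(-1/24)² = 1/70
CG = −√(1/70) = -0.119523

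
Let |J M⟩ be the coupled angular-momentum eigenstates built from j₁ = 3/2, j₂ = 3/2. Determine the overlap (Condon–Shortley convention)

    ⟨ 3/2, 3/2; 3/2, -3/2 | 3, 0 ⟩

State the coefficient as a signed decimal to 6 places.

triangle: 0!*3!*3!/7! = 36/5040
(j±m)!: 3!*0!*0!*3!*3!*3! = 1296
prefactor² = (2J+1)*Δ*N² = 324/5
  k=0: +1/(0!*0!*0!*0!*3!*3!) = 1/36
Σ = 1/36  ⇒  CG² = 324/5*1/36² = 1/20
CG = +√(1/20) = +0.223607

+0.223607  (= +√(1/20))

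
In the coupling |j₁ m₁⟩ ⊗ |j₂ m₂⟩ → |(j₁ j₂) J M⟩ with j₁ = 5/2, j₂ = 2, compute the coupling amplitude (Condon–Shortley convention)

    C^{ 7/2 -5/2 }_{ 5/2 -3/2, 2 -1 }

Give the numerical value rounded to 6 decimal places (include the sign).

−√(1/63) = -0.125988

triangle: 1!·4!·3!/9! = 144/362880
(j±m)!: 1!·4!·1!·3!·1!·6! = 103680
prefactor² = (2J+1)·Δ·N² = 2304/7
  k=0: +1/(0!·1!·4!·1!·0!·2!) = 1/48
  k=1: −1/(1!·0!·3!·0!·1!·3!) = -1/36
Σ = -1/144  ⇒  CG² = 2304/7·(-1/144)² = 1/63
CG = −√(1/63) = -0.125988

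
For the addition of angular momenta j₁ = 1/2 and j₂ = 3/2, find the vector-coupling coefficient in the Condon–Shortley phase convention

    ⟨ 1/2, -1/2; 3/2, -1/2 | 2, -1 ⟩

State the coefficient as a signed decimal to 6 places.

+0.866025  (= +√(3/4))

√[5·0!1!3!/5! · 0!1!1!2!1!3!] = √(3)
  +(−1)^0/∏(0,0,1,1,0,2)! = 1/2  (running 1/2)
⟨..|..⟩ = √(3)·(1/2) = +0.866025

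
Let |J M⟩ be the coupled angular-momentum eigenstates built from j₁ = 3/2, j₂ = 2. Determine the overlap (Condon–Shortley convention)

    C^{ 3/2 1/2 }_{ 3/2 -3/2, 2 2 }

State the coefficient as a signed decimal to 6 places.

+0.632456

√[4·2!1!2!/6! · 0!3!4!0!2!1!] = √(32/5)
  +(−1)^2/∏(2,0,1,2,0,0)! = 1/4  (running 1/4)
⟨..|..⟩ = √(32/5)·(1/4) = +0.632456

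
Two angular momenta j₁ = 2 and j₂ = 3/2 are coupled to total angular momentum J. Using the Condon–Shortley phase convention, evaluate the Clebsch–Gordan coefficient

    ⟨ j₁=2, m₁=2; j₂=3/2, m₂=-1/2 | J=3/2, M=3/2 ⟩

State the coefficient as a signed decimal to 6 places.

+√(2/5) ≈ +0.632456

triangle: 2!*2!*1!/6! = 4/720
(j±m)!: 4!*0!*1!*2!*3!*0! = 288
prefactor² = (2J+1)*Δ*N² = 32/5
  k=0: +1/(0!*2!*0!*1!*2!*0!) = 1/4
Σ = 1/4  ⇒  CG² = 32/5*1/4² = 2/5
CG = +√(2/5) = +0.632456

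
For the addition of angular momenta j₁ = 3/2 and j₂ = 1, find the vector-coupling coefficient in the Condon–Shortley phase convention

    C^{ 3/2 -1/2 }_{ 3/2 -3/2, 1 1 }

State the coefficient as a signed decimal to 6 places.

triangle: 1!·2!·1!/5! = 2/120
(j±m)!: 0!·3!·2!·0!·1!·2! = 24
prefactor² = (2J+1)·Δ·N² = 8/5
  k=1: −1/(1!·0!·2!·1!·0!·0!) = -1/2
Σ = -1/2  ⇒  CG² = 8/5·(-1/2)² = 2/5
CG = −√(2/5) = -0.632456

-0.632456  (= −√(2/5))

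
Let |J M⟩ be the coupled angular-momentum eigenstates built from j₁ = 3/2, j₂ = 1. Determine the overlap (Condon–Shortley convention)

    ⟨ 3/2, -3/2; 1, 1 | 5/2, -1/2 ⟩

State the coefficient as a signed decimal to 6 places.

√[6·0!3!2!/6! · 0!3!2!0!2!3!] = √(72/5)
  +(−1)^0/∏(0,0,3,2,0,0)! = 1/12  (running 1/12)
⟨..|..⟩ = √(72/5)·(1/12) = +0.316228

+0.316228  (= +√(1/10))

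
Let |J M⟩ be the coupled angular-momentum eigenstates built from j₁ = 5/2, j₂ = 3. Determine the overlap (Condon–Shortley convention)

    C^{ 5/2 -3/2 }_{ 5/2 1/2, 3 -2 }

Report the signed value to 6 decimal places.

j₁+j₂−J=3  J+j₁−j₂=2  J−j₁+j₂=3  j₁+j₂+J+1=9
(j₁±m₁, j₂±m₂, J±M) = (3,2,1,5,1,4)
P² = 288/7
sum k=0..1:
  [0] +1/24 = 1/24
  [1] −1/12 = -1/12
S = -1/24
C² = P²·S² = 1/14 ; C = -0.267261

−√(1/14) ≈ -0.267261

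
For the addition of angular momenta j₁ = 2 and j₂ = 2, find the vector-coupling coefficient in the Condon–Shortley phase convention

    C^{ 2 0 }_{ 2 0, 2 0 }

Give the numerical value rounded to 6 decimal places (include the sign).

−√(2/7) = -0.534522

j₁+j₂−J=2  J+j₁−j₂=2  J−j₁+j₂=2  j₁+j₂+J+1=7
(j₁±m₁, j₂±m₂, J±M) = (2,2,2,2,2,2)
P² = 32/63
sum k=0..2:
  [0] +1/8 = 1/8
  [1] −1/1 = -1
  [2] +1/8 = 1/8
S = -3/4
C² = P²·S² = 2/7 ; C = -0.534522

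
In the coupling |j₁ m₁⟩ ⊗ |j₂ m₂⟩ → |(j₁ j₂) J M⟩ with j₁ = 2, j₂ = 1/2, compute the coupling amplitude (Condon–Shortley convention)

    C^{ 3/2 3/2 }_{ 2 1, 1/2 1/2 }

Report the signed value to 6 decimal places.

−√(1/5) = -0.447214

j₁+j₂−J=1  J+j₁−j₂=3  J−j₁+j₂=0  j₁+j₂+J+1=5
(j₁±m₁, j₂±m₂, J±M) = (3,1,1,0,3,0)
P² = 36/5
sum k=1..1:
  [1] −1/6 = -1/6
S = -1/6
C² = P²·S² = 1/5 ; C = -0.447214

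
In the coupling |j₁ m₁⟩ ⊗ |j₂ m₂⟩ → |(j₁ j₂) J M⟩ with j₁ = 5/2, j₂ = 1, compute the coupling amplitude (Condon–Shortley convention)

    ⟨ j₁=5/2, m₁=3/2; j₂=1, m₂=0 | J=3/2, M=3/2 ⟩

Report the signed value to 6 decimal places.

-0.516398

√[4·2!3!0!/6! · 4!1!1!1!3!0!] = √(48/5)
  +(−1)^1/∏(1,1,0,0,3,0)! = -1/6  (running -1/6)
⟨..|..⟩ = √(48/5)·(-1/6) = -0.516398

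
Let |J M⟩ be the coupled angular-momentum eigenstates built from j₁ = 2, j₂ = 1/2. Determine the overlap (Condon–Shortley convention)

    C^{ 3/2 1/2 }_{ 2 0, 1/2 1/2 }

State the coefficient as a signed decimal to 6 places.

triangle: 1!·3!·0!/5! = 6/120
(j±m)!: 2!·2!·1!·0!·2!·1! = 8
prefactor² = (2J+1)·Δ·N² = 8/5
  k=1: −1/(1!·0!·1!·0!·2!·0!) = -1/2
Σ = -1/2  ⇒  CG² = 8/5·(-1/2)² = 2/5
CG = −√(2/5) = -0.632456

−√(2/5) ≈ -0.632456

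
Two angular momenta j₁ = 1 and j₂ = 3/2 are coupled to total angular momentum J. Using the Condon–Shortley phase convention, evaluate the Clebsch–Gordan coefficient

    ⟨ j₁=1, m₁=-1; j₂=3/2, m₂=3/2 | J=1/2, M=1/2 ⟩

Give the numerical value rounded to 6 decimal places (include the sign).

+0.707107  (= +√(1/2))

triangle: 2!*0!*1!/4! = 2/24
(j±m)!: 0!*2!*3!*0!*1!*0! = 12
prefactor² = (2J+1)*Δ*N² = 2
  k=2: +1/(2!*0!*0!*1!*0!*0!) = 1/2
Σ = 1/2  ⇒  CG² = 2*1/2² = 1/2
CG = +√(1/2) = +0.707107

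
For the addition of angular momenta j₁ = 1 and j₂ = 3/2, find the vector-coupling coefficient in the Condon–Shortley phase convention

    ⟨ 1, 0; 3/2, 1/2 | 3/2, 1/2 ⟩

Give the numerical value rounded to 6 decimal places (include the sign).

−√(1/15) = -0.258199

√[4·1!1!2!/5! · 1!1!2!1!2!1!] = √(4/15)
  +(−1)^0/∏(0,1,1,2,0,0)! = 1/2  (running 1/2)
  +(−1)^1/∏(1,0,0,1,1,1)! = -1  (running -1/2)
⟨..|..⟩ = √(4/15)·(-1/2) = -0.258199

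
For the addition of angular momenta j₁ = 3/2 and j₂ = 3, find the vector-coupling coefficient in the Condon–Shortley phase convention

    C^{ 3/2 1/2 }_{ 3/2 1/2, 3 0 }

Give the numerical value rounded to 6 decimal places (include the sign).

j₁+j₂−J=3  J+j₁−j₂=0  J−j₁+j₂=3  j₁+j₂+J+1=7
(j₁±m₁, j₂±m₂, J±M) = (2,1,3,3,2,1)
P² = 144/35
sum k=1..1:
  [1] −1/4 = -1/4
S = -1/4
C² = P²·S² = 9/35 ; C = -0.507093

−√(9/35) ≈ -0.507093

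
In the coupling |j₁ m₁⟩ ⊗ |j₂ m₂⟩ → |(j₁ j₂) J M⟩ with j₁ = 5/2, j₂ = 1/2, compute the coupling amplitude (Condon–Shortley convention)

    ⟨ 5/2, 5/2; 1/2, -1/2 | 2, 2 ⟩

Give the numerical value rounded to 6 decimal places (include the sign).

√[5·1!4!0!/6! · 5!0!0!1!4!0!] = √(480)
  +(−1)^0/∏(0,1,0,0,4,0)! = 1/24  (running 1/24)
⟨..|..⟩ = √(480)·(1/24) = +0.912871

+√(5/6) = +0.912871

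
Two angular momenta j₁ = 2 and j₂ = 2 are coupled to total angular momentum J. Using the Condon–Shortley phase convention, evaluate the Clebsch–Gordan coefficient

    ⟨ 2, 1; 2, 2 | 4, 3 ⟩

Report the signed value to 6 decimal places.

+√(1/2) ≈ +0.707107

√[9·0!4!4!/9! · 3!1!4!0!7!1!] = √(10368)
  +(−1)^0/∏(0,0,1,4,3,0)! = 1/144  (running 1/144)
⟨..|..⟩ = √(10368)·(1/144) = +0.707107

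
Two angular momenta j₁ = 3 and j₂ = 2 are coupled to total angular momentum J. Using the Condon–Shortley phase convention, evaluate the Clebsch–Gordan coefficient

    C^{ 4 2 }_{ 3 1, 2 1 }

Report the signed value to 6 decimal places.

−√(1/28) ≈ -0.188982

j₁+j₂−J=1  J+j₁−j₂=5  J−j₁+j₂=3  j₁+j₂+J+1=10
(j₁±m₁, j₂±m₂, J±M) = (4,2,3,1,6,2)
P² = 5184/7
sum k=0..1:
  [0] +1/72 = 1/72
  [1] −1/48 = -1/48
S = -1/144
C² = P²·S² = 1/28 ; C = -0.188982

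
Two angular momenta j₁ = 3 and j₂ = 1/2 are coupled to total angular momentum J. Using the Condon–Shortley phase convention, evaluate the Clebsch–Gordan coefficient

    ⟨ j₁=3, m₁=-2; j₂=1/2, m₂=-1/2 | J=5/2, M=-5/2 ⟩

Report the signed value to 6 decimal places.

+√(1/7) = +0.377964

triangle: 1!*5!*0!/7! = 120/5040
(j±m)!: 1!*5!*0!*1!*0!*5! = 14400
prefactor² = (2J+1)*Δ*N² = 14400/7
  k=0: +1/(0!*1!*5!*0!*0!*0!) = 1/120
Σ = 1/120  ⇒  CG² = 14400/7*1/120² = 1/7
CG = +√(1/7) = +0.377964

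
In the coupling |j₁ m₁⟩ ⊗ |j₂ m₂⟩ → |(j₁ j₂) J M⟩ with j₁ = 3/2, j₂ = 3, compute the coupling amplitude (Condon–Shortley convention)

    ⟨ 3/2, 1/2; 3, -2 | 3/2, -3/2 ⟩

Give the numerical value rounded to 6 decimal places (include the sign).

−√(2/7) = -0.534522

j₁+j₂−J=3  J+j₁−j₂=0  J−j₁+j₂=3  j₁+j₂+J+1=7
(j₁±m₁, j₂±m₂, J±M) = (2,1,1,5,0,3)
P² = 288/7
sum k=1..1:
  [1] −1/12 = -1/12
S = -1/12
C² = P²·S² = 2/7 ; C = -0.534522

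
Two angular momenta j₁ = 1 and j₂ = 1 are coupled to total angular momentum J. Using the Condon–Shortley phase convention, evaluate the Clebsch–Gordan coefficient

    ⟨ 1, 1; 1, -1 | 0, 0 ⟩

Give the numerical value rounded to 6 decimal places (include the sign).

√[1·2!0!0!/3! · 2!0!0!2!0!0!] = √(4/3)
  +(−1)^0/∏(0,2,0,0,0,0)! = 1/2  (running 1/2)
⟨..|..⟩ = √(4/3)·(1/2) = +0.577350

+0.577350  (= +√(1/3))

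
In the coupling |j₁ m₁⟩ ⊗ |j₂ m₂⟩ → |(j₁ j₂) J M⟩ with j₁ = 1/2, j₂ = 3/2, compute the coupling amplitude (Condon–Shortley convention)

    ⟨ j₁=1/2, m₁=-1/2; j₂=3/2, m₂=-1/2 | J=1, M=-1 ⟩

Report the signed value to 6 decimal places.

-0.500000

triangle: 1!·0!·2!/4! = 2/24
(j±m)!: 0!·1!·1!·2!·0!·2! = 4
prefactor² = (2J+1)·Δ·N² = 1
  k=1: −1/(1!·0!·0!·0!·0!·2!) = -1/2
Σ = -1/2  ⇒  CG² = 1·(-1/2)² = 1/4
CG = −√(1/4) = -0.500000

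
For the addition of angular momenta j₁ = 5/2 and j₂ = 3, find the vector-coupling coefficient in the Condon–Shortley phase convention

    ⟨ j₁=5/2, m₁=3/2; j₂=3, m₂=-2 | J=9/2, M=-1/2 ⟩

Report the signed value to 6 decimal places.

+0.510355  (= +√(361/1386))

j₁+j₂−J=1  J+j₁−j₂=4  J−j₁+j₂=5  j₁+j₂+J+1=11
(j₁±m₁, j₂±m₂, J±M) = (4,1,1,5,4,5)
P² = 460800/77
sum k=0..1:
  [0] +1/144 = 1/144
  [1] −1/2880 = -1/2880
S = 19/2880
C² = P²·S² = 361/1386 ; C = +0.510355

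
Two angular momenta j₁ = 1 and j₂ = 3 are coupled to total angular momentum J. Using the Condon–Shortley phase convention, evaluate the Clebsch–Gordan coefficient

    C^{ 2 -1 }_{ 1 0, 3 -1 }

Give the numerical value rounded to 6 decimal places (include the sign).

−√(8/21) = -0.617213

j₁+j₂−J=2  J+j₁−j₂=0  J−j₁+j₂=4  j₁+j₂+J+1=7
(j₁±m₁, j₂±m₂, J±M) = (1,1,2,4,1,3)
P² = 96/7
sum k=1..1:
  [1] −1/6 = -1/6
S = -1/6
C² = P²·S² = 8/21 ; C = -0.617213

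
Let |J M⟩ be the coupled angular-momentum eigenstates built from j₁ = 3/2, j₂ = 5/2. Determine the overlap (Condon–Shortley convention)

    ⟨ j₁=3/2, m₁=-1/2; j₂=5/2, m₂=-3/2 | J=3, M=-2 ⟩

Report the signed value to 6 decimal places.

+√(1/12) = +0.288675

j₁+j₂−J=1  J+j₁−j₂=2  J−j₁+j₂=4  j₁+j₂+J+1=8
(j₁±m₁, j₂±m₂, J±M) = (1,2,1,4,1,5)
P² = 48
sum k=0..1:
  [0] +1/12 = 1/12
  [1] −1/24 = -1/24
S = 1/24
C² = P²·S² = 1/12 ; C = +0.288675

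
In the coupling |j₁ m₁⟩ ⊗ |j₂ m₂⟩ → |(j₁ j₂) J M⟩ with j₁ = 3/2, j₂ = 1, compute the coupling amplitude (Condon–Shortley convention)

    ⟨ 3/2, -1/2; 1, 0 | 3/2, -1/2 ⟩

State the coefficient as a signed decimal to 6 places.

√[4·1!2!1!/5! · 1!2!1!1!1!2!] = √(4/15)
  +(−1)^0/∏(0,1,2,1,0,0)! = 1/2  (running 1/2)
  +(−1)^1/∏(1,0,1,0,1,1)! = -1  (running -1/2)
⟨..|..⟩ = √(4/15)·(-1/2) = -0.258199

-0.258199  (= −√(1/15))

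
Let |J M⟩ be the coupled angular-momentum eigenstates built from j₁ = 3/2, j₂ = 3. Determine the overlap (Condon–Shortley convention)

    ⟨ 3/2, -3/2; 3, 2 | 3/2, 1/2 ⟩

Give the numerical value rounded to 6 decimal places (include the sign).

−√(2/7) ≈ -0.534522

j₁+j₂−J=3  J+j₁−j₂=0  J−j₁+j₂=3  j₁+j₂+J+1=7
(j₁±m₁, j₂±m₂, J±M) = (0,3,5,1,2,1)
P² = 288/7
sum k=3..3:
  [3] −1/12 = -1/12
S = -1/12
C² = P²·S² = 2/7 ; C = -0.534522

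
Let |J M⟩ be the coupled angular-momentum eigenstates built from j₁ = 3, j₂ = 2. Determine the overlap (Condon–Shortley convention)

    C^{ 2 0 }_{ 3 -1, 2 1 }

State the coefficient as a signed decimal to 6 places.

√[5·3!3!1!/8! · 2!4!3!1!2!2!] = √(36/7)
  +(−1)^2/∏(2,1,2,1,1,0)! = 1/4  (running 1/4)
  +(−1)^3/∏(3,0,1,0,2,1)! = -1/12  (running 1/6)
⟨..|..⟩ = √(36/7)·(1/6) = +0.377964

+√(1/7) ≈ +0.377964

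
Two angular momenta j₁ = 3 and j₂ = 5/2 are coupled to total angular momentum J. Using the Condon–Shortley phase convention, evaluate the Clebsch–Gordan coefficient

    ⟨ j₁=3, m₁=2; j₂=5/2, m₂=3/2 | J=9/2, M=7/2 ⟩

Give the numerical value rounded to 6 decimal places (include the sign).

+√(1/99) = +0.100504

√[10·1!5!4!/11! · 5!1!4!1!8!1!] = √(921600/11)
  +(−1)^0/∏(0,1,1,4,4,0)! = 1/576  (running 1/576)
  +(−1)^1/∏(1,0,0,3,5,1)! = -1/720  (running 1/2880)
⟨..|..⟩ = √(921600/11)·(1/2880) = +0.100504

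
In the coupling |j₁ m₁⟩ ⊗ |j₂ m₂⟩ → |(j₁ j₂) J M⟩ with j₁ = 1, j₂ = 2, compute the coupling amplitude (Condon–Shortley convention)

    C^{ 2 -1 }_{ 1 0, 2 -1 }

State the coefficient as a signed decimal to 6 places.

triangle: 1!×1!×3!/6! = 6/720
(j±m)!: 1!×1!×1!×3!×1!×3! = 36
prefactor² = (2J+1)×Δ×N² = 3/2
  k=0: +1/(0!×1!×1!×1!×0!×2!) = 1/2
  k=1: −1/(1!×0!×0!×0!×1!×3!) = -1/6
Σ = 1/3  ⇒  CG² = 3/2×1/3² = 1/6
CG = +√(1/6) = +0.408248

+0.408248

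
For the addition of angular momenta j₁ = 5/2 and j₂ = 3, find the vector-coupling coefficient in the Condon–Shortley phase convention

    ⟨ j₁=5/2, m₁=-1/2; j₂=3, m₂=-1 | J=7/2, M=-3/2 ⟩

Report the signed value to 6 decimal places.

triangle: 2!×3!×4!/10! = 288/3628800
(j±m)!: 2!×3!×2!×4!×2!×5! = 138240
prefactor² = (2J+1)×Δ×N² = 3072/35
  k=0: +1/(0!×2!×3!×2!×0!×2!) = 1/48
  k=1: −1/(1!×1!×2!×1!×1!×3!) = -1/12
  k=2: +1/(2!×0!×1!×0!×2!×4!) = 1/96
Σ = -5/96  ⇒  CG² = 3072/35×(-5/96)² = 5/21
CG = −√(5/21) = -0.487950

-0.487950  (= −√(5/21))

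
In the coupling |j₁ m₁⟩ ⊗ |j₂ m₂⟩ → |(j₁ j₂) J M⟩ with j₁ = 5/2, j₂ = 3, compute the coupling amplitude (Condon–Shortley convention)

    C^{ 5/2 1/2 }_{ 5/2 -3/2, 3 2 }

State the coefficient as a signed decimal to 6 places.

√[6·3!2!3!/9! · 1!4!5!1!3!2!] = √(288/7)
  +(−1)^2/∏(2,1,2,3,0,0)! = 1/24  (running 1/24)
  +(−1)^3/∏(3,0,1,2,1,1)! = -1/12  (running -1/24)
⟨..|..⟩ = √(288/7)·(-1/24) = -0.267261

-0.267261  (= −√(1/14))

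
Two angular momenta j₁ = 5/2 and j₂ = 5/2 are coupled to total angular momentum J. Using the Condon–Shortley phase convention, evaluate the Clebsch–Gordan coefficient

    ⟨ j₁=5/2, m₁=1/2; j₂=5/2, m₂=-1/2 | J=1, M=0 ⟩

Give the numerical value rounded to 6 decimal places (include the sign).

√[3·4!1!1!/7! · 3!2!2!3!1!1!] = √(72/35)
  +(−1)^1/∏(1,3,1,1,0,0)! = -1/6  (running -1/6)
  +(−1)^2/∏(2,2,0,0,1,1)! = 1/4  (running 1/12)
⟨..|..⟩ = √(72/35)·(1/12) = +0.119523

+√(1/70) ≈ +0.119523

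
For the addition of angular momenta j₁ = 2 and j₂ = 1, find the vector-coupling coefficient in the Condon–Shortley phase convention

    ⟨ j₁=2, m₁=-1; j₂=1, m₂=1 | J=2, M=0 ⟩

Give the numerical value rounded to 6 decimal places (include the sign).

−√(1/2) ≈ -0.707107

j₁+j₂−J=1  J+j₁−j₂=3  J−j₁+j₂=1  j₁+j₂+J+1=6
(j₁±m₁, j₂±m₂, J±M) = (1,3,2,0,2,2)
P² = 2
sum k=1..1:
  [1] −1/2 = -1/2
S = -1/2
C² = P²·S² = 1/2 ; C = -0.707107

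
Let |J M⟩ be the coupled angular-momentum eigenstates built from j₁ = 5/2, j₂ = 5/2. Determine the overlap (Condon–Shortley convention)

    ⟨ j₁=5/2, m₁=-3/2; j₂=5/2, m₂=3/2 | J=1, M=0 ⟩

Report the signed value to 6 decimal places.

√[3·4!1!1!/7! · 1!4!4!1!1!1!] = √(288/35)
  +(−1)^3/∏(3,1,1,1,0,0)! = -1/6  (running -1/6)
  +(−1)^4/∏(4,0,0,0,1,1)! = 1/24  (running -1/8)
⟨..|..⟩ = √(288/35)·(-1/8) = -0.358569

−√(9/70) ≈ -0.358569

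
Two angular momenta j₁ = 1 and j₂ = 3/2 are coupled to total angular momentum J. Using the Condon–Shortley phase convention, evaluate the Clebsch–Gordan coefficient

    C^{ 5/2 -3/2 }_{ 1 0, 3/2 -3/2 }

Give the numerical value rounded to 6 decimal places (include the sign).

j₁+j₂−J=0  J+j₁−j₂=2  J−j₁+j₂=3  j₁+j₂+J+1=6
(j₁±m₁, j₂±m₂, J±M) = (1,1,0,3,1,4)
P² = 72/5
sum k=0..0:
  [0] +1/6 = 1/6
S = 1/6
C² = P²·S² = 2/5 ; C = +0.632456

+√(2/5) ≈ +0.632456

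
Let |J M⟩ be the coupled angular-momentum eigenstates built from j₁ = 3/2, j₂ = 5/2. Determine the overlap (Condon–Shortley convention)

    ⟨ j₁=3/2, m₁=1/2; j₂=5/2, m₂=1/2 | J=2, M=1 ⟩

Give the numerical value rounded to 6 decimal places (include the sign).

j₁+j₂−J=2  J+j₁−j₂=1  J−j₁+j₂=3  j₁+j₂+J+1=7
(j₁±m₁, j₂±m₂, J±M) = (2,1,3,2,3,1)
P² = 12/7
sum k=0..1:
  [0] +1/12 = 1/12
  [1] −1/2 = -1/2
S = -5/12
C² = P²·S² = 25/84 ; C = -0.545545

-0.545545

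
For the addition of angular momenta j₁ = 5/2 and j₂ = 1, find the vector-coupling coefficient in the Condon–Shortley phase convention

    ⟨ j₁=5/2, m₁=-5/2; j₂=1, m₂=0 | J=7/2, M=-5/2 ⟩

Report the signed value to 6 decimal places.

+0.534522  (= +√(2/7))

√[8·0!5!2!/8! · 0!5!1!1!1!6!] = √(28800/7)
  +(−1)^0/∏(0,0,5,1,0,1)! = 1/120  (running 1/120)
⟨..|..⟩ = √(28800/7)·(1/120) = +0.534522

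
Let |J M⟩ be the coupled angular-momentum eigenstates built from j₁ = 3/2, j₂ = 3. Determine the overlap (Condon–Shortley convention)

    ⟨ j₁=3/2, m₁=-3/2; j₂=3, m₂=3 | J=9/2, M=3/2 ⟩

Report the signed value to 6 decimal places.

j₁+j₂−J=0  J+j₁−j₂=3  J−j₁+j₂=6  j₁+j₂+J+1=10
(j₁±m₁, j₂±m₂, J±M) = (0,3,6,0,6,3)
P² = 1555200/7
sum k=0..0:
  [0] +1/4320 = 1/4320
S = 1/4320
C² = P²·S² = 1/84 ; C = +0.109109

+√(1/84) ≈ +0.109109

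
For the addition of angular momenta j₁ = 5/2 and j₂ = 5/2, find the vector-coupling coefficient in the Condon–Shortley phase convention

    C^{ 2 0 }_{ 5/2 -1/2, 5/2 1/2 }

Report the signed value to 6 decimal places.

+√(4/21) = +0.436436

j₁+j₂−J=3  J+j₁−j₂=2  J−j₁+j₂=2  j₁+j₂+J+1=8
(j₁±m₁, j₂±m₂, J±M) = (2,3,3,2,2,2)
P² = 12/7
sum k=1..3:
  [1] −1/8 = -1/8
  [2] +1/2 = 1/2
  [3] −1/24 = -1/24
S = 1/3
C² = P²·S² = 4/21 ; C = +0.436436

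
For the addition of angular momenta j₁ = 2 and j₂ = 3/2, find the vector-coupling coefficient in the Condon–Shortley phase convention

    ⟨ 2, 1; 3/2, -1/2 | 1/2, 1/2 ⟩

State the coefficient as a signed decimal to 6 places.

-0.547723

j₁+j₂−J=3  J+j₁−j₂=1  J−j₁+j₂=0  j₁+j₂+J+1=5
(j₁±m₁, j₂±m₂, J±M) = (3,1,1,2,1,0)
P² = 6/5
sum k=1..1:
  [1] −1/2 = -1/2
S = -1/2
C² = P²·S² = 3/10 ; C = -0.547723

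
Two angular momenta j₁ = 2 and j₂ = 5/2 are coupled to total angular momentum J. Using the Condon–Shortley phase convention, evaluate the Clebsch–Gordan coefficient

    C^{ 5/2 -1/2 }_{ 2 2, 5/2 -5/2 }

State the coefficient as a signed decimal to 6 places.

√[6·2!2!3!/8! · 4!0!0!5!2!3!] = √(864/7)
  +(−1)^0/∏(0,2,0,0,2,3)! = 1/24  (running 1/24)
⟨..|..⟩ = √(864/7)·(1/24) = +0.462910

+0.462910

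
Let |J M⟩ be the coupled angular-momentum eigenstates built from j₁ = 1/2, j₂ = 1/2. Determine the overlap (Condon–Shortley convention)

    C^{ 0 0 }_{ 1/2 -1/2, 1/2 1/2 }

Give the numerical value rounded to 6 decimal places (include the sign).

j₁+j₂−J=1  J+j₁−j₂=0  J−j₁+j₂=0  j₁+j₂+J+1=2
(j₁±m₁, j₂±m₂, J±M) = (0,1,1,0,0,0)
P² = 1/2
sum k=1..1:
  [1] −1/1 = -1
S = -1
C² = P²·S² = 1/2 ; C = -0.707107

−√(1/2) = -0.707107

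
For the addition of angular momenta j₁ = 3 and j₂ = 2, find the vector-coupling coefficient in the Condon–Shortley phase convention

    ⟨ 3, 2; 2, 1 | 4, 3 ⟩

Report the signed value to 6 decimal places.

+√(1/20) ≈ +0.223607

triangle: 1!*5!*3!/10! = 720/3628800
(j±m)!: 5!*1!*3!*1!*7!*1! = 3628800
prefactor² = (2J+1)*Δ*N² = 6480
  k=0: +1/(0!*1!*1!*3!*4!*0!) = 1/144
  k=1: −1/(1!*0!*0!*2!*5!*1!) = -1/240
Σ = 1/360  ⇒  CG² = 6480*1/360² = 1/20
CG = +√(1/20) = +0.223607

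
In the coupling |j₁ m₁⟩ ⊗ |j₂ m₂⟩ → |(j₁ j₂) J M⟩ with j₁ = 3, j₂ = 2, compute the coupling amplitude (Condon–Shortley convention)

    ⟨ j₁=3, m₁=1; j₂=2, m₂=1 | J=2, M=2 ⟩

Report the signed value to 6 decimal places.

√[5·3!3!1!/8! · 4!2!3!1!4!0!] = √(216/7)
  +(−1)^2/∏(2,1,0,1,3,0)! = 1/12  (running 1/12)
⟨..|..⟩ = √(216/7)·(1/12) = +0.462910

+0.462910  (= +√(3/14))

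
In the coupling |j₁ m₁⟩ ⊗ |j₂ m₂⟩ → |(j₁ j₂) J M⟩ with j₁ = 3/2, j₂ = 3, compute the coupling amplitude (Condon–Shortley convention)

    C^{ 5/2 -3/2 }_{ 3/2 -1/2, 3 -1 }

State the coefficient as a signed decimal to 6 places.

-0.591608  (= −√(7/20))

j₁+j₂−J=2  J+j₁−j₂=1  J−j₁+j₂=4  j₁+j₂+J+1=8
(j₁±m₁, j₂±m₂, J±M) = (1,2,2,4,1,4)
P² = 576/35
sum k=1..2:
  [1] −1/6 = -1/6
  [2] +1/48 = 1/48
S = -7/48
C² = P²·S² = 7/20 ; C = -0.591608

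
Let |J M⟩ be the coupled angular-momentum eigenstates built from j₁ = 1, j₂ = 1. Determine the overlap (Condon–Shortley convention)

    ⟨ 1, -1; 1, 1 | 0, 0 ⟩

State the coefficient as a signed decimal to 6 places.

+√(1/3) = +0.577350

√[1·2!0!0!/3! · 0!2!2!0!0!0!] = √(4/3)
  +(−1)^2/∏(2,0,0,0,0,0)! = 1/2  (running 1/2)
⟨..|..⟩ = √(4/3)·(1/2) = +0.577350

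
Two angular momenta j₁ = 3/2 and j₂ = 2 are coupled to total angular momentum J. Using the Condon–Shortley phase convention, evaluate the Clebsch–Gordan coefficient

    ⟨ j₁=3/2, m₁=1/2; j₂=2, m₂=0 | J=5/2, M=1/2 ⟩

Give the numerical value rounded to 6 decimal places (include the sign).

+√(3/35) = +0.292770

√[6·1!2!3!/7! · 2!1!2!2!3!2!] = √(48/35)
  +(−1)^0/∏(0,1,1,2,1,1)! = 1/2  (running 1/2)
  +(−1)^1/∏(1,0,0,1,2,2)! = -1/4  (running 1/4)
⟨..|..⟩ = √(48/35)·(1/4) = +0.292770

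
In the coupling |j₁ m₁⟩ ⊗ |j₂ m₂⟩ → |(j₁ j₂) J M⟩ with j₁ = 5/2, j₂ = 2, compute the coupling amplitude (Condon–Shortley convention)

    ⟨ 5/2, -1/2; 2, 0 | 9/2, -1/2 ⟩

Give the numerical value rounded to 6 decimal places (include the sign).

+√(10/21) ≈ +0.690066

√[10·0!5!4!/10! · 2!3!2!2!4!5!] = √(7680/7)
  +(−1)^0/∏(0,0,3,2,2,2)! = 1/48  (running 1/48)
⟨..|..⟩ = √(7680/7)·(1/48) = +0.690066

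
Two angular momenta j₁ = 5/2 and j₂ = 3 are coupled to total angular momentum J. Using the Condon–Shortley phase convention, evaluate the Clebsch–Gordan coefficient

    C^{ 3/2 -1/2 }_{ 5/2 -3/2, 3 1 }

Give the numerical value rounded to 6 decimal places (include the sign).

j₁+j₂−J=4  J+j₁−j₂=1  J−j₁+j₂=2  j₁+j₂+J+1=8
(j₁±m₁, j₂±m₂, J±M) = (1,4,4,2,1,2)
P² = 384/35
sum k=3..4:
  [3] −1/6 = -1/6
  [4] +1/48 = 1/48
S = -7/48
C² = P²·S² = 7/30 ; C = -0.483046

−√(7/30) = -0.483046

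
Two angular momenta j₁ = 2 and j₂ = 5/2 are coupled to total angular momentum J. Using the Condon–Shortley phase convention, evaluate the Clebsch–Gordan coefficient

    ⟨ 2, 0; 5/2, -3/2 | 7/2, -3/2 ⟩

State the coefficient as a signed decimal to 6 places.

+√(2/7) ≈ +0.534522

triangle: 1!·3!·4!/9! = 144/362880
(j±m)!: 2!·2!·1!·4!·2!·5! = 23040
prefactor² = (2J+1)·Δ·N² = 512/7
  k=0: +1/(0!·1!·2!·1!·1!·3!) = 1/12
  k=1: −1/(1!·0!·1!·0!·2!·4!) = -1/48
Σ = 1/16  ⇒  CG² = 512/7·1/16² = 2/7
CG = +√(2/7) = +0.534522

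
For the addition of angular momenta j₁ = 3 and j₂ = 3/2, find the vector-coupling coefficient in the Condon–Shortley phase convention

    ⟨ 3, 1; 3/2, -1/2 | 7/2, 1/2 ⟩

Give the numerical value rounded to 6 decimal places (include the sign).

+0.534522

j₁+j₂−J=1  J+j₁−j₂=5  J−j₁+j₂=2  j₁+j₂+J+1=9
(j₁±m₁, j₂±m₂, J±M) = (4,2,1,2,4,3)
P² = 512/7
sum k=0..1:
  [0] +1/12 = 1/12
  [1] −1/48 = -1/48
S = 1/16
C² = P²·S² = 2/7 ; C = +0.534522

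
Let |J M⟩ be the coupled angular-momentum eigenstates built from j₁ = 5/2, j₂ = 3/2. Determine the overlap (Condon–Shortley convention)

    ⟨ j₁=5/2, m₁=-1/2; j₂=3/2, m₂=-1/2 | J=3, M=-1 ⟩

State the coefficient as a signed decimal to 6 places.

j₁+j₂−J=1  J+j₁−j₂=4  J−j₁+j₂=2  j₁+j₂+J+1=8
(j₁±m₁, j₂±m₂, J±M) = (2,3,1,2,2,4)
P² = 48/5
sum k=0..1:
  [0] +1/6 = 1/6
  [1] −1/8 = -1/8
S = 1/24
C² = P²·S² = 1/60 ; C = +0.129099

+0.129099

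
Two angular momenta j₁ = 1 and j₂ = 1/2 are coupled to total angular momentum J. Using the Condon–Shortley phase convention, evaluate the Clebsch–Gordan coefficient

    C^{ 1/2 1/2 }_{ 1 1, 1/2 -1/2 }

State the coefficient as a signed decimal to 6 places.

+√(2/3) ≈ +0.816497

√[2·1!1!0!/3! · 2!0!0!1!1!0!] = √(2/3)
  +(−1)^0/∏(0,1,0,0,1,0)! = 1  (running 1)
⟨..|..⟩ = √(2/3)·(1) = +0.816497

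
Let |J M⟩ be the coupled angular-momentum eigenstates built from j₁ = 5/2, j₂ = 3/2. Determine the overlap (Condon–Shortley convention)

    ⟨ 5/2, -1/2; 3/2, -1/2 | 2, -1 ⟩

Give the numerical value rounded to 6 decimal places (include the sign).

−√(25/84) = -0.545545

√[5·2!3!1!/7! · 2!3!1!2!1!3!] = √(12/7)
  +(−1)^0/∏(0,2,3,1,0,0)! = 1/12  (running 1/12)
  +(−1)^1/∏(1,1,2,0,1,1)! = -1/2  (running -5/12)
⟨..|..⟩ = √(12/7)·(-5/12) = -0.545545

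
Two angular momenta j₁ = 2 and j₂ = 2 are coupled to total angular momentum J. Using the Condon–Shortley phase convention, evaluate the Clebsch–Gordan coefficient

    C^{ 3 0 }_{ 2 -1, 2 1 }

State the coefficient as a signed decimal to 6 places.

√[7·1!3!3!/8! · 1!3!3!1!3!3!] = √(81/10)
  +(−1)^0/∏(0,1,3,3,0,0)! = 1/36  (running 1/36)
  +(−1)^1/∏(1,0,2,2,1,1)! = -1/4  (running -2/9)
⟨..|..⟩ = √(81/10)·(-2/9) = -0.632456

-0.632456  (= −√(2/5))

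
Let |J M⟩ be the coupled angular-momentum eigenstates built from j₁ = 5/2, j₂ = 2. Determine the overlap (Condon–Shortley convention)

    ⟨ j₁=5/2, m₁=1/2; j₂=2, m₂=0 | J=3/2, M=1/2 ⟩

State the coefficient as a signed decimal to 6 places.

j₁+j₂−J=3  J+j₁−j₂=2  J−j₁+j₂=1  j₁+j₂+J+1=7
(j₁±m₁, j₂±m₂, J±M) = (3,2,2,2,2,1)
P² = 32/35
sum k=1..2:
  [1] −1/2 = -1/2
  [2] +1/4 = 1/4
S = -1/4
C² = P²·S² = 2/35 ; C = -0.239046

-0.239046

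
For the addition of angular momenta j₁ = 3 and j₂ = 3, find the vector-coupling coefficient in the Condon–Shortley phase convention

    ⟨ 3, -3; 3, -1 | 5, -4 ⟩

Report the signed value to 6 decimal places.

-0.707107  (= −√(1/2))

triangle: 1!×5!×5!/12! = 14400/479001600
(j±m)!: 0!×6!×2!×4!×1!×9! = 12541132800
prefactor² = (2J+1)×Δ×N² = 4147200
  k=1: −1/(1!×0!×5!×1!×0!×4!) = -1/2880
Σ = -1/2880  ⇒  CG² = 4147200×(-1/2880)² = 1/2
CG = −√(1/2) = -0.707107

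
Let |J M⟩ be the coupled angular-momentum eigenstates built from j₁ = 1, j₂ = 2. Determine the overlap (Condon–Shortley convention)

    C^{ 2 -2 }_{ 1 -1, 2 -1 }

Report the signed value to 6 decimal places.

-0.577350  (= −√(1/3))

triangle: 1!·1!·3!/6! = 6/720
(j±m)!: 0!·2!·1!·3!·0!·4! = 288
prefactor² = (2J+1)·Δ·N² = 12
  k=1: −1/(1!·0!·1!·0!·0!·3!) = -1/6
Σ = -1/6  ⇒  CG² = 12·(-1/6)² = 1/3
CG = −√(1/3) = -0.577350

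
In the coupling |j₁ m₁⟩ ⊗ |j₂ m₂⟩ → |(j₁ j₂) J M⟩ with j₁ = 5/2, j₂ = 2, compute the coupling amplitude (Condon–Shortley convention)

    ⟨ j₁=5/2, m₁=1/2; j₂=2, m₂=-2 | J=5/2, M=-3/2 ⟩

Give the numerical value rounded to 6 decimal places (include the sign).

√[6·2!3!2!/8! · 3!2!0!4!1!4!] = √(864/35)
  +(−1)^0/∏(0,2,2,0,1,2)! = 1/8  (running 1/8)
⟨..|..⟩ = √(864/35)·(1/8) = +0.621059

+0.621059  (= +√(27/70))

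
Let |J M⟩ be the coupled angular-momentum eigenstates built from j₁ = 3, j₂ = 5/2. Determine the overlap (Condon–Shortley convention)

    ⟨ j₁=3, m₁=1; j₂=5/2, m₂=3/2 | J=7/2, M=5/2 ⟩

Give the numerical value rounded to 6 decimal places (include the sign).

√[8·2!4!3!/10! · 4!2!4!1!6!1!] = √(18432/35)
  +(−1)^1/∏(1,1,1,3,3,0)! = -1/36  (running -1/36)
  +(−1)^2/∏(2,0,0,2,4,1)! = 1/96  (running -5/288)
⟨..|..⟩ = √(18432/35)·(-5/288) = -0.398410

−√(10/63) ≈ -0.398410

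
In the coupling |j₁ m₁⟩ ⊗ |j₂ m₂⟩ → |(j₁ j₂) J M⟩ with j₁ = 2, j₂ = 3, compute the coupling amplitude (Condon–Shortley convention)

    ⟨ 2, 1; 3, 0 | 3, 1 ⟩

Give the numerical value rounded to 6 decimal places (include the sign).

j₁+j₂−J=2  J+j₁−j₂=2  J−j₁+j₂=4  j₁+j₂+J+1=9
(j₁±m₁, j₂±m₂, J±M) = (3,1,3,3,4,2)
P² = 96/5
sum k=0..1:
  [0] +1/12 = 1/12
  [1] −1/8 = -1/8
S = -1/24
C² = P²·S² = 1/30 ; C = -0.182574

-0.182574  (= −√(1/30))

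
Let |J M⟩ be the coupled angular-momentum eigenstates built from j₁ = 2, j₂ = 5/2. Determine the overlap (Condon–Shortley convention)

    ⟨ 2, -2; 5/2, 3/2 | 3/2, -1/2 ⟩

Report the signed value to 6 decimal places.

triangle: 3!×1!×2!/7! = 12/5040
(j±m)!: 0!×4!×4!×1!×1!×2! = 1152
prefactor² = (2J+1)×Δ×N² = 384/35
  k=3: −1/(3!×0!×1!×1!×0!×1!) = -1/6
Σ = -1/6  ⇒  CG² = 384/35×(-1/6)² = 32/105
CG = −√(32/105) = -0.552052

-0.552052  (= −√(32/105))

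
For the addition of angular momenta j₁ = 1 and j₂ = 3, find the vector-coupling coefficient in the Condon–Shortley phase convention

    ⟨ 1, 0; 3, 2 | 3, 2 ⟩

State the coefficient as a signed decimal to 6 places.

√[7·1!1!5!/8! · 1!1!5!1!5!1!] = √(300)
  +(−1)^0/∏(0,1,1,5,0,0)! = 1/120  (running 1/120)
  +(−1)^1/∏(1,0,0,4,1,1)! = -1/24  (running -1/30)
⟨..|..⟩ = √(300)·(-1/30) = -0.577350

-0.577350  (= −√(1/3))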